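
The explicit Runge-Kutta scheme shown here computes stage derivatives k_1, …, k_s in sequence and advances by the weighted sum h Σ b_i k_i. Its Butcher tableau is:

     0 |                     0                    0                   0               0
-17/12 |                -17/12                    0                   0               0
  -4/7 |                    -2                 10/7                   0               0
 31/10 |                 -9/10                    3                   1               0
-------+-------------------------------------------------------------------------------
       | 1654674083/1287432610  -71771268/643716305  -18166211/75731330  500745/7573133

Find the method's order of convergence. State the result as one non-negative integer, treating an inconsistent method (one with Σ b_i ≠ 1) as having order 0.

b = (1654674083/1287432610, -71771268/643716305, -18166211/75731330, 500745/7573133)
c = (0, -17/12, -4/7, 31/10)
Ac = (0, 0, -85/42, -135/28)
Σ b_i: 1654674083/1287432610·1 + (-71771268/643716305)·1 + (-18166211/75731330)·1 + 500745/7573133·1 = 1 ✓
b·c: (-71771268/643716305)·(-17/12) + (-18166211/75731330)·(-4/7) + 500745/7573133·31/10 = 1/2 ✓
b·c²: (-71771268/643716305)·289/144 + (-18166211/75731330)·16/49 + 500745/7573133·961/100 = 1/3 ✓
b·Ac: (-18166211/75731330)·(-85/42) + 500745/7573133·(-135/28) = 1/6 ✓
b·c³: (-71771268/643716305)·(-4913/1728) + (-18166211/75731330)·(-64/343) + 500745/7573133·29791/1000 = 444964920779/190842951600 ≠ 1/4 ⇒ order 3.
b·(c∘Ac): (-18166211/75731330)·170/147 + 500745/7573133·(-837/56) = -230044889/181755192 ≠ 1/8
b·Ac²: (-18166211/75731330)·1445/504 + 500745/7573133·14929/2352 = -1023098467/3816859032 ≠ 1/12
b·A²c: 500745/7573133·(-85/42) = -2026825/15146266 ≠ 1/24

3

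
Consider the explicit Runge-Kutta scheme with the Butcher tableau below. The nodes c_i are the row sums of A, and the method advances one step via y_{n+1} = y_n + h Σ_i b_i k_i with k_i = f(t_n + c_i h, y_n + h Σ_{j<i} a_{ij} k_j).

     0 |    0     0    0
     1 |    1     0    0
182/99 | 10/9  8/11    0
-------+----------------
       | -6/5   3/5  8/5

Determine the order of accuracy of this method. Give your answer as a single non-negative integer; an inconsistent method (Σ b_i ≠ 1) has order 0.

b = (-6/5, 3/5, 8/5)
c = (0, 1, 182/99)
Ac = (0, 0, 8/11)
Σ b_i: (-6/5)·1 + 3/5·1 + 8/5·1 = 1 ✓
b·c: 3/5·1 + 8/5·182/99 = 1753/495 ≠ 1/2 ⇒ order 1.

1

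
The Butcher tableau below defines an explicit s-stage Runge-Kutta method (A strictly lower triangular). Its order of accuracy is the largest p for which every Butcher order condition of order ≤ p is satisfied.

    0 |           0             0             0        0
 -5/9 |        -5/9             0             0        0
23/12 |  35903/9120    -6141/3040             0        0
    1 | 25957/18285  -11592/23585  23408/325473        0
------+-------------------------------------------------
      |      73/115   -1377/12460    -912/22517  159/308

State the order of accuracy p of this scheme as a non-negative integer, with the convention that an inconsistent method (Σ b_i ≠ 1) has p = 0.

4

b = (73/115, -1377/12460, -912/22517, 159/308)
c = (0, -5/9, 23/12, 1)
Ac = (0, 0, 2047/1824, 196/477)
Σ b_i: 73/115·1 + (-1377/12460)·1 + (-912/22517)·1 + 159/308·1 = 1 ✓
b·c: (-1377/12460)·(-5/9) + (-912/22517)·23/12 + 159/308·1 = 1/2 ✓
b·c²: (-1377/12460)·25/81 + (-912/22517)·529/144 + 159/308·1 = 1/3 ✓
b·Ac: (-912/22517)·2047/1824 + 159/308·196/477 = 1/6 ✓
b·c³: (-1377/12460)·(-125/729) + (-912/22517)·12167/1728 + 159/308·1 = 1/4 ✓
b·(c∘Ac): (-912/22517)·47081/21888 + 159/308·196/477 = 1/8 ✓
b·Ac²: (-912/22517)·(-10235/16416) + 159/308·161/1431 = 1/12 ✓
b·A²c: 159/308·77/954 = 1/24 ✓; 4 stages ⇒ order 4.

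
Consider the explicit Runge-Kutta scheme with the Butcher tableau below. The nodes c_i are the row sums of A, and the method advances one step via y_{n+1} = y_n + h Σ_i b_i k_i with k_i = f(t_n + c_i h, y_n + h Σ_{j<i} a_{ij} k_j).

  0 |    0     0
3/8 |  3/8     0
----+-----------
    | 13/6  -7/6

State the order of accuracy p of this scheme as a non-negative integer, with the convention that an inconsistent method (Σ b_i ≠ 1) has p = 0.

1

b = (13/6, -7/6)
c = (0, 3/8)
Σ b_i: 13/6·1 + (-7/6)·1 = 1 ✓
b·c: (-7/6)·3/8 = -7/16 ≠ 1/2 ⇒ order 1.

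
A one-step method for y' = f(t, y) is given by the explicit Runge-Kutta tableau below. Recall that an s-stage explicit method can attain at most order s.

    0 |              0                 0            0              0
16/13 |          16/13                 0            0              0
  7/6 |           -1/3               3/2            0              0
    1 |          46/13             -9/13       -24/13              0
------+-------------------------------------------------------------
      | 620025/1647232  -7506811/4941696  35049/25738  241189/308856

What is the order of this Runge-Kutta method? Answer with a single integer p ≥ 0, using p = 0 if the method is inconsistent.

3

b = (620025/1647232, -7506811/4941696, 35049/25738, 241189/308856)
c = (0, 16/13, 7/6, 1)
Ac = (0, 0, 24/13, -508/169)
Σ b_i: 620025/1647232·1 + (-7506811/4941696)·1 + 35049/25738·1 + 241189/308856·1 = 1 ✓
b·c: (-7506811/4941696)·16/13 + 35049/25738·7/6 + 241189/308856·1 = 1/2 ✓
b·c²: (-7506811/4941696)·256/169 + 35049/25738·49/36 + 241189/308856·1 = 1/3 ✓
b·Ac: 35049/25738·24/13 + 241189/308856·(-508/169) = 1/6 ✓
b·c³: (-7506811/4941696)·4096/2197 + 35049/25738·343/216 + 241189/308856·1 = 2679655/24090768 ≠ 1/4 ⇒ order 3.
b·(c∘Ac): 35049/25738·28/13 + 241189/308856·(-508/169) = 587885/1003782 ≠ 1/8
b·Ac²: 35049/25738·384/169 + 241189/308856·(-23474/6591) = 144983/463284 ≠ 1/12
b·A²c: 241189/308856·(-576/169) = -445272/167297 ≠ 1/24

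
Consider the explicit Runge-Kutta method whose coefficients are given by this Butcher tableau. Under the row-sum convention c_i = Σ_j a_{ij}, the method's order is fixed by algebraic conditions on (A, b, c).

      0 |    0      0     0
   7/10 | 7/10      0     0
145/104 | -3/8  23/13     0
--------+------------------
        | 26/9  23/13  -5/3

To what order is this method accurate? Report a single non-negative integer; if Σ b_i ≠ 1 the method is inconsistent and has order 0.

0

b = (26/9, 23/13, -5/3)
c = (0, 7/10, 145/104)
Ac = (0, 0, 161/130)
Σ b_i: 26/9·1 + 23/13·1 + (-5/3)·1 = 350/117 ≠ 1 ⇒ order 0.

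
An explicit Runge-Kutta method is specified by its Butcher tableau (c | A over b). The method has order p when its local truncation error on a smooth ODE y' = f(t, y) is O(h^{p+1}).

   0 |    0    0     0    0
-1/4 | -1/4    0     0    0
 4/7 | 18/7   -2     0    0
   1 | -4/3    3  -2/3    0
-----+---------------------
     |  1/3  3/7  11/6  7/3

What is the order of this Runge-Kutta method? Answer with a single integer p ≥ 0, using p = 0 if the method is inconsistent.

0

b = (1/3, 3/7, 11/6, 7/3)
c = (0, -1/4, 4/7, 1)
Ac = (0, 0, 1/2, -95/84)
Σ b_i: 1/3·1 + 3/7·1 + 11/6·1 + 7/3·1 = 69/14 ≠ 1 ⇒ order 0.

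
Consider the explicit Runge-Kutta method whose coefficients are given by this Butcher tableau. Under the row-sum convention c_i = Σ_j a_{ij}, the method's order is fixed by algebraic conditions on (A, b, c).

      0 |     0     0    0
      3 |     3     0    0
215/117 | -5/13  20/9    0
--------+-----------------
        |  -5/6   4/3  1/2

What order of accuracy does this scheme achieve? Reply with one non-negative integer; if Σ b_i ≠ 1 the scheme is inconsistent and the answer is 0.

b = (-5/6, 4/3, 1/2)
c = (0, 3, 215/117)
Ac = (0, 0, 20/3)
Σ b_i: (-5/6)·1 + 4/3·1 + 1/2·1 = 1 ✓
b·c: 4/3·3 + 1/2·215/117 = 1151/234 ≠ 1/2 ⇒ order 1.

1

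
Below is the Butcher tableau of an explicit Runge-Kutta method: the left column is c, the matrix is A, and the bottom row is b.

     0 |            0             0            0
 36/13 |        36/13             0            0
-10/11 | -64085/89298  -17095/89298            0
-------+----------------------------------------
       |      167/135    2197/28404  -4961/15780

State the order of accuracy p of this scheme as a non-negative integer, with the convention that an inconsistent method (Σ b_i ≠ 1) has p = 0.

3

b = (167/135, 2197/28404, -4961/15780)
c = (0, 36/13, -10/11)
Ac = (0, 0, -2630/4961)
Σ b_i: 167/135·1 + 2197/28404·1 + (-4961/15780)·1 = 1 ✓
b·c: 2197/28404·36/13 + (-4961/15780)·(-10/11) = 1/2 ✓
b·c²: 2197/28404·1296/169 + (-4961/15780)·100/121 = 1/3 ✓
b·Ac: (-4961/15780)·(-2630/4961) = 1/6 ✓; 3 stages ⇒ order 3.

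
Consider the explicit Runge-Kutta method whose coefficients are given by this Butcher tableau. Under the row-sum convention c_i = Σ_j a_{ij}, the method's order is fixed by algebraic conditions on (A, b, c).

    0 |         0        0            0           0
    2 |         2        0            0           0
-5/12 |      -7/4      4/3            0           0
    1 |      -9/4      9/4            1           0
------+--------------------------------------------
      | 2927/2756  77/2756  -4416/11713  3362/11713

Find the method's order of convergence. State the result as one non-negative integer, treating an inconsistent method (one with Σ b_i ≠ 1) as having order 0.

3

b = (2927/2756, 77/2756, -4416/11713, 3362/11713)
c = (0, 2, -5/12, 1)
Ac = (0, 0, 8/3, 49/12)
Σ b_i: 2927/2756·1 + 77/2756·1 + (-4416/11713)·1 + 3362/11713·1 = 1 ✓
b·c: 77/2756·2 + (-4416/11713)·(-5/12) + 3362/11713·1 = 1/2 ✓
b·c²: 77/2756·4 + (-4416/11713)·25/144 + 3362/11713·1 = 1/3 ✓
b·Ac: (-4416/11713)·8/3 + 3362/11713·49/12 = 1/6 ✓
b·c³: 77/2756·8 + (-4416/11713)·(-125/1728) + 3362/11713·1 = 3335/6201 ≠ 1/4 ⇒ order 3.
b·(c∘Ac): (-4416/11713)·(-10/9) + 3362/11713·49/12 = 6577/4134 ≠ 1/8
b·Ac²: (-4416/11713)·16/3 + 3362/11713·1321/144 = 524857/843336 ≠ 1/12
b·A²c: 3362/11713·8/3 = 26896/35139 ≠ 1/24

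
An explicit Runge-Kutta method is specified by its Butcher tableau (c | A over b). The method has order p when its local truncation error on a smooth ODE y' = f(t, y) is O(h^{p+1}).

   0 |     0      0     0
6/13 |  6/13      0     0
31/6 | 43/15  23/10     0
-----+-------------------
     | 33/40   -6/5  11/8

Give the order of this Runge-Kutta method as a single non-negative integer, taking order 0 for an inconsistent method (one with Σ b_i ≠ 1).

b = (33/40, -6/5, 11/8)
c = (0, 6/13, 31/6)
Ac = (0, 0, 69/65)
Σ b_i: 33/40·1 + (-6/5)·1 + 11/8·1 = 1 ✓
b·c: (-6/5)·6/13 + 11/8·31/6 = 20437/3120 ≠ 1/2 ⇒ order 1.

1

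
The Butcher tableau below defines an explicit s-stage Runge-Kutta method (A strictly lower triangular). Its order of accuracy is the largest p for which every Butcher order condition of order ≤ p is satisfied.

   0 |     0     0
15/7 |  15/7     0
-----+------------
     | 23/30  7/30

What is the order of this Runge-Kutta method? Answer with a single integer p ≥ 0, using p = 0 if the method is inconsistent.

2

b = (23/30, 7/30)
c = (0, 15/7)
Σ b_i: 23/30·1 + 7/30·1 = 1 ✓
b·c: 7/30·15/7 = 1/2 ✓; 2 stages ⇒ order 2.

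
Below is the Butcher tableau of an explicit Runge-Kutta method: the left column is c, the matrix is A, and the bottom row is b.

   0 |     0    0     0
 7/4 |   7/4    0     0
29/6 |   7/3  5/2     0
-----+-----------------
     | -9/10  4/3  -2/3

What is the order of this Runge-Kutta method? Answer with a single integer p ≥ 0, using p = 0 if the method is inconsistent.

b = (-9/10, 4/3, -2/3)
c = (0, 7/4, 29/6)
Ac = (0, 0, 35/8)
Σ b_i: (-9/10)·1 + 4/3·1 + (-2/3)·1 = -7/30 ≠ 1 ⇒ order 0.

0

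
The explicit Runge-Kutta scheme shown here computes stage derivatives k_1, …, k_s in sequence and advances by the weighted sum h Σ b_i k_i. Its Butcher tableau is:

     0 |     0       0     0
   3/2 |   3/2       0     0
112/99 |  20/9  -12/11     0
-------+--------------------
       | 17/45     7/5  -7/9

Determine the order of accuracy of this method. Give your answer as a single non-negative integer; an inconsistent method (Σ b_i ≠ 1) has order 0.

b = (17/45, 7/5, -7/9)
c = (0, 3/2, 112/99)
Ac = (0, 0, -18/11)
Σ b_i: 17/45·1 + 7/5·1 + (-7/9)·1 = 1 ✓
b·c: 7/5·3/2 + (-7/9)·112/99 = 10871/8910 ≠ 1/2 ⇒ order 1.

1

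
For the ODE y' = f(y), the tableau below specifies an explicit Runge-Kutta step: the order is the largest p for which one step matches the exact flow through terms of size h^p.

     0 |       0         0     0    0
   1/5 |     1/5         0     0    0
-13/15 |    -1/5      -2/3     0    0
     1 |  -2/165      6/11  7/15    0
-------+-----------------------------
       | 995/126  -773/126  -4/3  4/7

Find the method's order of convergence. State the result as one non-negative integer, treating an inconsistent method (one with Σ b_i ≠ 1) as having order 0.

b = (995/126, -773/126, -4/3, 4/7)
c = (0, 1/5, -13/15, 1)
Ac = (0, 0, -2/15, -731/2475)
Σ b_i: 995/126·1 + (-773/126)·1 + (-4/3)·1 + 4/7·1 = 1 ✓
b·c: (-773/126)·1/5 + (-4/3)·(-13/15) + 4/7·1 = 1/2 ✓
b·c²: (-773/126)·1/25 + (-4/3)·169/225 + 4/7·1 = -6383/9450 ≠ 1/3 ⇒ order 2.
b·Ac: (-4/3)·(-2/15) + 4/7·(-731/2475) = 52/5775 ≠ 1/6

2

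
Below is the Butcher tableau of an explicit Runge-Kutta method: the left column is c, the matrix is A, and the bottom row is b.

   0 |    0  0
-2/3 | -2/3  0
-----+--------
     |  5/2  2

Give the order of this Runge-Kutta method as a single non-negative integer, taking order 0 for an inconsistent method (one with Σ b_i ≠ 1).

b = (5/2, 2)
c = (0, -2/3)
Σ b_i: 5/2·1 + 2·1 = 9/2 ≠ 1 ⇒ order 0.

0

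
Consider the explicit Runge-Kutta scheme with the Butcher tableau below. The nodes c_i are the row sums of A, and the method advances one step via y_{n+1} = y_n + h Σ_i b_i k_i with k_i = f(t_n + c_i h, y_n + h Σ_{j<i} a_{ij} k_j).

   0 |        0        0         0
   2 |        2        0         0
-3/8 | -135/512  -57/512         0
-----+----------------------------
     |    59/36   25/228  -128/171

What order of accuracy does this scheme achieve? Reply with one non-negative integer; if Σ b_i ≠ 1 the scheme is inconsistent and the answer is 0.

b = (59/36, 25/228, -128/171)
c = (0, 2, -3/8)
Ac = (0, 0, -57/256)
Σ b_i: 59/36·1 + 25/228·1 + (-128/171)·1 = 1 ✓
b·c: 25/228·2 + (-128/171)·(-3/8) = 1/2 ✓
b·c²: 25/228·4 + (-128/171)·9/64 = 1/3 ✓
b·Ac: (-128/171)·(-57/256) = 1/6 ✓; 3 stages ⇒ order 3.

3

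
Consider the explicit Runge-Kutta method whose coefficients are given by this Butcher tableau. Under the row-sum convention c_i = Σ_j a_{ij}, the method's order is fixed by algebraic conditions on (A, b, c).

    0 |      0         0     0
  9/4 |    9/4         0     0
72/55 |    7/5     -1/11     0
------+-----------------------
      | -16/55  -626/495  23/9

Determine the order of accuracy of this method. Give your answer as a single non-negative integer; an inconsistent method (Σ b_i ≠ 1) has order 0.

b = (-16/55, -626/495, 23/9)
c = (0, 9/4, 72/55)
Ac = (0, 0, -9/44)
Σ b_i: (-16/55)·1 + (-626/495)·1 + 23/9·1 = 1 ✓
b·c: (-626/495)·9/4 + 23/9·72/55 = 1/2 ✓
b·c²: (-626/495)·81/16 + 23/9·5184/3025 = -48951/24200 ≠ 1/3 ⇒ order 2.
b·Ac: 23/9·(-9/44) = -23/44 ≠ 1/6

2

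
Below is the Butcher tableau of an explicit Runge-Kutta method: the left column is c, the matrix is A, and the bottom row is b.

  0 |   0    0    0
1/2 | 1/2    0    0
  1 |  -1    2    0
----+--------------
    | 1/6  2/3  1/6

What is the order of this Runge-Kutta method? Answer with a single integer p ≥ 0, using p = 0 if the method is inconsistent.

b = (1/6, 2/3, 1/6)
c = (0, 1/2, 1)
Ac = (0, 0, 1)
Σ b_i: 1/6·1 + 2/3·1 + 1/6·1 = 1 ✓
b·c: 2/3·1/2 + 1/6·1 = 1/2 ✓
b·c²: 2/3·1/4 + 1/6·1 = 1/3 ✓
b·Ac: 1/6·1 = 1/6 ✓; 3 stages ⇒ order 3.

3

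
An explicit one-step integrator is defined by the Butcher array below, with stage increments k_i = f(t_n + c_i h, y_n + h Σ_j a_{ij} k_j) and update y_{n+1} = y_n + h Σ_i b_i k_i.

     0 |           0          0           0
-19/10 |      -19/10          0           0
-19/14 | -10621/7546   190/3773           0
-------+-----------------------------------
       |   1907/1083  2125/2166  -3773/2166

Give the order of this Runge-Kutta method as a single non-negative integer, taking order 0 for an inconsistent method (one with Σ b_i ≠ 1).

3

b = (1907/1083, 2125/2166, -3773/2166)
c = (0, -19/10, -19/14)
Ac = (0, 0, -361/3773)
Σ b_i: 1907/1083·1 + 2125/2166·1 + (-3773/2166)·1 = 1 ✓
b·c: 2125/2166·(-19/10) + (-3773/2166)·(-19/14) = 1/2 ✓
b·c²: 2125/2166·361/100 + (-3773/2166)·361/196 = 1/3 ✓
b·Ac: (-3773/2166)·(-361/3773) = 1/6 ✓; 3 stages ⇒ order 3.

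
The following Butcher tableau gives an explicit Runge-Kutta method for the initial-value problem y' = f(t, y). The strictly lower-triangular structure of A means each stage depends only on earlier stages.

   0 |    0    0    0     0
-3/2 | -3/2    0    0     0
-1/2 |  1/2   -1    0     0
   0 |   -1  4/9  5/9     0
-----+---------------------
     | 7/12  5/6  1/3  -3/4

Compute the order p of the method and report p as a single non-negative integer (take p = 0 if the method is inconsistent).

b = (7/12, 5/6, 1/3, -3/4)
c = (0, -3/2, -1/2, 0)
Ac = (0, 0, 3/2, -17/18)
Σ b_i: 7/12·1 + 5/6·1 + 1/3·1 + (-3/4)·1 = 1 ✓
b·c: 5/6·(-3/2) + 1/3·(-1/2) = -17/12 ≠ 1/2 ⇒ order 1.

1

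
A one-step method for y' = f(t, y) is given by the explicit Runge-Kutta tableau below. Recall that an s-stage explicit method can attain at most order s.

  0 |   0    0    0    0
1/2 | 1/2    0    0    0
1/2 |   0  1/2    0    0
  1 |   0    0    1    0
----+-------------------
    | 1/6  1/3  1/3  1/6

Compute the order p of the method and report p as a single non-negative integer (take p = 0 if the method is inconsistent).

b = (1/6, 1/3, 1/3, 1/6)
c = (0, 1/2, 1/2, 1)
Ac = (0, 0, 1/4, 1/2)
Σ b_i: 1/6·1 + 1/3·1 + 1/3·1 + 1/6·1 = 1 ✓
b·c: 1/3·1/2 + 1/3·1/2 + 1/6·1 = 1/2 ✓
b·c²: 1/3·1/4 + 1/3·1/4 + 1/6·1 = 1/3 ✓
b·Ac: 1/3·1/4 + 1/6·1/2 = 1/6 ✓
b·c³: 1/3·1/8 + 1/3·1/8 + 1/6·1 = 1/4 ✓
b·(c∘Ac): 1/3·1/8 + 1/6·1/2 = 1/8 ✓
b·Ac²: 1/3·1/8 + 1/6·1/4 = 1/12 ✓
b·A²c: 1/6·1/4 = 1/24 ✓; 4 stages ⇒ order 4.

4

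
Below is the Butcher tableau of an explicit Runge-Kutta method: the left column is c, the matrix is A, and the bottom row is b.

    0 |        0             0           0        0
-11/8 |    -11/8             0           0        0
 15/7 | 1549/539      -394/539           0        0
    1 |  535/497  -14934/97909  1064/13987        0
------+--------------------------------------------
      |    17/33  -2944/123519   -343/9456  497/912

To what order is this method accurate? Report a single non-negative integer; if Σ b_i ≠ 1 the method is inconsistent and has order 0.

b = (17/33, -2944/123519, -343/9456, 497/912)
c = (0, -11/8, 15/7, 1)
Ac = (0, 0, 197/196, 741/1988)
Σ b_i: 17/33·1 + (-2944/123519)·1 + (-343/9456)·1 + 497/912·1 = 1 ✓
b·c: (-2944/123519)·(-11/8) + (-343/9456)·15/7 + 497/912·1 = 1/2 ✓
b·c²: (-2944/123519)·121/64 + (-343/9456)·225/49 + 497/912·1 = 1/3 ✓
b·Ac: (-343/9456)·197/196 + 497/912·741/1988 = 1/6 ✓
b·c³: (-2944/123519)·(-1331/512) + (-343/9456)·3375/343 + 497/912·1 = 1/4 ✓
b·(c∘Ac): (-343/9456)·2955/1372 + 497/912·741/1988 = 1/8 ✓
b·Ac²: (-343/9456)·(-2167/1568) + 497/912·969/15904 = 1/12 ✓
b·A²c: 497/912·38/497 = 1/24 ✓; 4 stages ⇒ order 4.

4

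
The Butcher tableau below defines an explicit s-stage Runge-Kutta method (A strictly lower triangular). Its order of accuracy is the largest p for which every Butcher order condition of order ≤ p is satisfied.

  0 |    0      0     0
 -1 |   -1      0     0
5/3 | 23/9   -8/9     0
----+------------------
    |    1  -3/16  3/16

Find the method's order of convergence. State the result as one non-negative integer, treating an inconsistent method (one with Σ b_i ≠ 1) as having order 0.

b = (1, -3/16, 3/16)
c = (0, -1, 5/3)
Ac = (0, 0, 8/9)
Σ b_i: 1·1 + (-3/16)·1 + 3/16·1 = 1 ✓
b·c: (-3/16)·(-1) + 3/16·5/3 = 1/2 ✓
b·c²: (-3/16)·1 + 3/16·25/9 = 1/3 ✓
b·Ac: 3/16·8/9 = 1/6 ✓; 3 stages ⇒ order 3.

3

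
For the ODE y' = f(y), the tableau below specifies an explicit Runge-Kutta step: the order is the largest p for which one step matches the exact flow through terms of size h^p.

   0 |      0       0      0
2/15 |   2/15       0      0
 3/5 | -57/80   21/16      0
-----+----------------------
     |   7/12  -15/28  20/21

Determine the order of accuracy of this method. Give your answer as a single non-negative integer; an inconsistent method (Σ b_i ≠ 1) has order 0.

3

b = (7/12, -15/28, 20/21)
c = (0, 2/15, 3/5)
Ac = (0, 0, 7/40)
Σ b_i: 7/12·1 + (-15/28)·1 + 20/21·1 = 1 ✓
b·c: (-15/28)·2/15 + 20/21·3/5 = 1/2 ✓
b·c²: (-15/28)·4/225 + 20/21·9/25 = 1/3 ✓
b·Ac: 20/21·7/40 = 1/6 ✓; 3 stages ⇒ order 3.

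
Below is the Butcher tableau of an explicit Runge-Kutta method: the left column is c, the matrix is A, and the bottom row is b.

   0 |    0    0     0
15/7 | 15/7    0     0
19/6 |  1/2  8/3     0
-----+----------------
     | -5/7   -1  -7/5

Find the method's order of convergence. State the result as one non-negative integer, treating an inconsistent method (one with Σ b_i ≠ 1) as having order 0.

0

b = (-5/7, -1, -7/5)
c = (0, 15/7, 19/6)
Ac = (0, 0, 40/7)
Σ b_i: (-5/7)·1 + (-1)·1 + (-7/5)·1 = -109/35 ≠ 1 ⇒ order 0.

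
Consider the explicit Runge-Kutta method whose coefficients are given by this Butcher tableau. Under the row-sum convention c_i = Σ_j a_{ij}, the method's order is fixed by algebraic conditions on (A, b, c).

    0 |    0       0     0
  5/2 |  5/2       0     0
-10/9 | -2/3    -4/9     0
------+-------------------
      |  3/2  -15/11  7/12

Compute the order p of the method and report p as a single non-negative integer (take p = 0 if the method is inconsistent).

b = (3/2, -15/11, 7/12)
c = (0, 5/2, -10/9)
Ac = (0, 0, -10/9)
Σ b_i: 3/2·1 + (-15/11)·1 + 7/12·1 = 95/132 ≠ 1 ⇒ order 0.

0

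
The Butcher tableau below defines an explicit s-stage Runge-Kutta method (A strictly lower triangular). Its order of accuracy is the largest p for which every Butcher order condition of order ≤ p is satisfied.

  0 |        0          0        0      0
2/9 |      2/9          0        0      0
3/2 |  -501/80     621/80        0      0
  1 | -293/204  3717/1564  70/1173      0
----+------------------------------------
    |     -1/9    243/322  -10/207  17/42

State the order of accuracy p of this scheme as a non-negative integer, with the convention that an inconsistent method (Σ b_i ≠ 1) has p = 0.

b = (-1/9, 243/322, -10/207, 17/42)
c = (0, 2/9, 3/2, 1)
Ac = (0, 0, 69/40, 21/34)
Σ b_i: (-1/9)·1 + 243/322·1 + (-10/207)·1 + 17/42·1 = 1 ✓
b·c: 243/322·2/9 + (-10/207)·3/2 + 17/42·1 = 1/2 ✓
b·c²: 243/322·4/81 + (-10/207)·9/4 + 17/42·1 = 1/3 ✓
b·Ac: (-10/207)·69/40 + 17/42·21/34 = 1/6 ✓
b·c³: 243/322·8/729 + (-10/207)·27/8 + 17/42·1 = 1/4 ✓
b·(c∘Ac): (-10/207)·207/80 + 17/42·21/34 = 1/8 ✓
b·Ac²: (-10/207)·23/60 + 17/42·77/306 = 1/12 ✓
b·A²c: 17/42·7/68 = 1/24 ✓; 4 stages ⇒ order 4.

4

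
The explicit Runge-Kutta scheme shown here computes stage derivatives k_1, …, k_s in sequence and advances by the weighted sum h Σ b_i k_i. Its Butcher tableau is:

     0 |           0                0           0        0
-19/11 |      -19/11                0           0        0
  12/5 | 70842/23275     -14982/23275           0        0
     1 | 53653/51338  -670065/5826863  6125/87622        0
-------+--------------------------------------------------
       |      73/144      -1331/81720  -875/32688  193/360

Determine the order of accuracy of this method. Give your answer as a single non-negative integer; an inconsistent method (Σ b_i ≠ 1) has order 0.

b = (73/144, -1331/81720, -875/32688, 193/360)
c = (0, -19/11, 12/5, 1)
Ac = (0, 0, 1362/1225, 495/1351)
Σ b_i: 73/144·1 + (-1331/81720)·1 + (-875/32688)·1 + 193/360·1 = 1 ✓
b·c: (-1331/81720)·(-19/11) + (-875/32688)·12/5 + 193/360·1 = 1/2 ✓
b·c²: (-1331/81720)·361/121 + (-875/32688)·144/25 + 193/360·1 = 1/3 ✓
b·Ac: (-875/32688)·1362/1225 + 193/360·495/1351 = 1/6 ✓
b·c³: (-1331/81720)·(-6859/1331) + (-875/32688)·1728/125 + 193/360·1 = 1/4 ✓
b·(c∘Ac): (-875/32688)·16344/6125 + 193/360·495/1351 = 1/8 ✓
b·Ac²: (-875/32688)·(-25878/13475) + 193/360·885/14861 = 1/12 ✓
b·A²c: 193/360·15/193 = 1/24 ✓; 4 stages ⇒ order 4.

4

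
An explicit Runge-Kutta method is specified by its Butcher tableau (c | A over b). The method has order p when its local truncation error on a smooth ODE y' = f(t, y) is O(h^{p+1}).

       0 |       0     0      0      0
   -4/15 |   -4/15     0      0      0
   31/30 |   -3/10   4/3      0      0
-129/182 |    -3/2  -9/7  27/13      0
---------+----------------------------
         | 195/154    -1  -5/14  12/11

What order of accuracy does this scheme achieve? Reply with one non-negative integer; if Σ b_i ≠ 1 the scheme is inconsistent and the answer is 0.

b = (195/154, -1, -5/14, 12/11)
c = (0, -4/15, 31/30, -129/182)
Ac = (0, 0, -16/45, 453/182)
Σ b_i: 195/154·1 + (-1)·1 + (-5/14)·1 + 12/11·1 = 1 ✓
b·c: (-1)·(-4/15) + (-5/14)·31/30 + 12/11·(-129/182) = -52589/60060 ≠ 1/2 ⇒ order 1.

1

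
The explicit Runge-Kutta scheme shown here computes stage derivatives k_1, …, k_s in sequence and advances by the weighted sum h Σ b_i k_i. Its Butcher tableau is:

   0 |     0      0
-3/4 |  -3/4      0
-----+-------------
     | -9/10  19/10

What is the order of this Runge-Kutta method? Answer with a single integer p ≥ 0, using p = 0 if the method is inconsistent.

b = (-9/10, 19/10)
c = (0, -3/4)
Σ b_i: (-9/10)·1 + 19/10·1 = 1 ✓
b·c: 19/10·(-3/4) = -57/40 ≠ 1/2 ⇒ order 1.

1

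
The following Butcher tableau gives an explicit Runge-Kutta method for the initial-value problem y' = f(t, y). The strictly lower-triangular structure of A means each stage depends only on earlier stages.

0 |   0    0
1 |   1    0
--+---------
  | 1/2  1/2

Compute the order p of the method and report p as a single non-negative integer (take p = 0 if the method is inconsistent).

b = (1/2, 1/2)
c = (0, 1)
Σ b_i: 1/2·1 + 1/2·1 = 1 ✓
b·c: 1/2·1 = 1/2 ✓; 2 stages ⇒ order 2.

2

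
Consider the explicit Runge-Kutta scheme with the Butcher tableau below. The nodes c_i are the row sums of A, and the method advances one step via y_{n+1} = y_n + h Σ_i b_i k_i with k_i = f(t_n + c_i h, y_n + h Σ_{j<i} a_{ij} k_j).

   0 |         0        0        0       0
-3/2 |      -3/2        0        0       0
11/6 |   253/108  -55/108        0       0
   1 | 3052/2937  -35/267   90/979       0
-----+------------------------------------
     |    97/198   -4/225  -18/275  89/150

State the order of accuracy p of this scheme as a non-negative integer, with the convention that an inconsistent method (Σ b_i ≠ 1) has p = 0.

4

b = (97/198, -4/225, -18/275, 89/150)
c = (0, -3/2, 11/6, 1)
Ac = (0, 0, 55/72, 65/178)
Σ b_i: 97/198·1 + (-4/225)·1 + (-18/275)·1 + 89/150·1 = 1 ✓
b·c: (-4/225)·(-3/2) + (-18/275)·11/6 + 89/150·1 = 1/2 ✓
b·c²: (-4/225)·9/4 + (-18/275)·121/36 + 89/150·1 = 1/3 ✓
b·Ac: (-18/275)·55/72 + 89/150·65/178 = 1/6 ✓
b·c³: (-4/225)·(-27/8) + (-18/275)·1331/216 + 89/150·1 = 1/4 ✓
b·(c∘Ac): (-18/275)·605/432 + 89/150·65/178 = 1/8 ✓
b·Ac²: (-18/275)·(-55/48) + 89/150·5/356 = 1/12 ✓
b·A²c: 89/150·25/356 = 1/24 ✓; 4 stages ⇒ order 4.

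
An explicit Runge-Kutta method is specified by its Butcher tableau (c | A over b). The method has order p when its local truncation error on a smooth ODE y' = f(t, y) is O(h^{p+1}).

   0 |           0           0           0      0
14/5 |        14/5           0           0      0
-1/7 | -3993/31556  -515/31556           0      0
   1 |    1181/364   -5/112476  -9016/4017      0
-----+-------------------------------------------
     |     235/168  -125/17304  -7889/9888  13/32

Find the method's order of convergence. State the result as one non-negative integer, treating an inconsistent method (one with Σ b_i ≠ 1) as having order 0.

b = (235/168, -125/17304, -7889/9888, 13/32)
c = (0, 14/5, -1/7, 1)
Ac = (0, 0, -103/2254, 25/78)
Σ b_i: 235/168·1 + (-125/17304)·1 + (-7889/9888)·1 + 13/32·1 = 1 ✓
b·c: (-125/17304)·14/5 + (-7889/9888)·(-1/7) + 13/32·1 = 1/2 ✓
b·c²: (-125/17304)·196/25 + (-7889/9888)·1/49 + 13/32·1 = 1/3 ✓
b·Ac: (-7889/9888)·(-103/2254) + 13/32·25/78 = 1/6 ✓
b·c³: (-125/17304)·2744/125 + (-7889/9888)·(-1/343) + 13/32·1 = 1/4 ✓
b·(c∘Ac): (-7889/9888)·103/15778 + 13/32·25/78 = 1/8 ✓
b·Ac²: (-7889/9888)·(-103/805) + 13/32·(-3/65) = 1/12 ✓
b·A²c: 13/32·4/39 = 1/24 ✓; 4 stages ⇒ order 4.

4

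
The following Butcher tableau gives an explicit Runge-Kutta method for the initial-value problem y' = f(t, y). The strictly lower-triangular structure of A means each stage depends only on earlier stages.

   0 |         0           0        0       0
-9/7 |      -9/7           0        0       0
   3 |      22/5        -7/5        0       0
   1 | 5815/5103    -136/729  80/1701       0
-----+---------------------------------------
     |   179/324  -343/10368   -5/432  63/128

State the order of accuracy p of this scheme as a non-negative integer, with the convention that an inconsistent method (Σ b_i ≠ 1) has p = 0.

b = (179/324, -343/10368, -5/432, 63/128)
c = (0, -9/7, 3, 1)
Ac = (0, 0, 9/5, 8/21)
Σ b_i: 179/324·1 + (-343/10368)·1 + (-5/432)·1 + 63/128·1 = 1 ✓
b·c: (-343/10368)·(-9/7) + (-5/432)·3 + 63/128·1 = 1/2 ✓
b·c²: (-343/10368)·81/49 + (-5/432)·9 + 63/128·1 = 1/3 ✓
b·Ac: (-5/432)·9/5 + 63/128·8/21 = 1/6 ✓
b·c³: (-343/10368)·(-729/343) + (-5/432)·27 + 63/128·1 = 1/4 ✓
b·(c∘Ac): (-5/432)·27/5 + 63/128·8/21 = 1/8 ✓
b·Ac²: (-5/432)·(-81/35) + 63/128·152/1323 = 1/12 ✓
b·A²c: 63/128·16/189 = 1/24 ✓; 4 stages ⇒ order 4.

4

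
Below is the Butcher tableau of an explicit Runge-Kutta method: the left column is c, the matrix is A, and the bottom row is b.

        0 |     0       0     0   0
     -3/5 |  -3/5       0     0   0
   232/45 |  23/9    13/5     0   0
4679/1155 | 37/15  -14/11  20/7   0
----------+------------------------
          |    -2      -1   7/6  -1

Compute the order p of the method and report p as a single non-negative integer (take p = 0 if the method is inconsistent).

b = (-2, -1, 7/6, -1)
c = (0, -3/5, 232/45, 4679/1155)
Ac = (0, 0, -39/25, 53686/3465)
Σ b_i: (-2)·1 + (-1)·1 + 7/6·1 + (-1)·1 = -17/6 ≠ 1 ⇒ order 0.

0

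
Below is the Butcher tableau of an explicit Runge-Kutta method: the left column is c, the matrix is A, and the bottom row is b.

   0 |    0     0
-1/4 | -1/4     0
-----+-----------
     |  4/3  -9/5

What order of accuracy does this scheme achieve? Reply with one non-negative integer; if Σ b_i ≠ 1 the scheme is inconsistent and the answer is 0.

0

b = (4/3, -9/5)
c = (0, -1/4)
Σ b_i: 4/3·1 + (-9/5)·1 = -7/15 ≠ 1 ⇒ order 0.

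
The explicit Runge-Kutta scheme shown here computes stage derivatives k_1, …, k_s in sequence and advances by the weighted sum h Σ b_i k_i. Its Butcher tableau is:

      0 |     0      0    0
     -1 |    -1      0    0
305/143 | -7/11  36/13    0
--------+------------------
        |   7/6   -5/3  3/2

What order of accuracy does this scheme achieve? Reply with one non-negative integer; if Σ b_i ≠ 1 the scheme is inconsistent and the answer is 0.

1

b = (7/6, -5/3, 3/2)
c = (0, -1, 305/143)
Ac = (0, 0, -36/13)
Σ b_i: 7/6·1 + (-5/3)·1 + 3/2·1 = 1 ✓
b·c: (-5/3)·(-1) + 3/2·305/143 = 4175/858 ≠ 1/2 ⇒ order 1.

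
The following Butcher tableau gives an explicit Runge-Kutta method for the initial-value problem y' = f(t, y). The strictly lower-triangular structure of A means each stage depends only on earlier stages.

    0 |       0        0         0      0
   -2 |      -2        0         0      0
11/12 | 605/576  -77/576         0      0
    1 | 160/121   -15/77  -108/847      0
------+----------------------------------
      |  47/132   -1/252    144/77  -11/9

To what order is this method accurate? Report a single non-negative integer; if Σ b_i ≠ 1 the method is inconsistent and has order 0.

b = (47/132, -1/252, 144/77, -11/9)
c = (0, -2, 11/12, 1)
Ac = (0, 0, 77/288, 3/11)
Σ b_i: 47/132·1 + (-1/252)·1 + 144/77·1 + (-11/9)·1 = 1 ✓
b·c: (-1/252)·(-2) + 144/77·11/12 + (-11/9)·1 = 1/2 ✓
b·c²: (-1/252)·4 + 144/77·121/144 + (-11/9)·1 = 1/3 ✓
b·Ac: 144/77·77/288 + (-11/9)·3/11 = 1/6 ✓
b·c³: (-1/252)·(-8) + 144/77·1331/1728 + (-11/9)·1 = 1/4 ✓
b·(c∘Ac): 144/77·847/3456 + (-11/9)·3/11 = 1/8 ✓
b·Ac²: 144/77·(-77/144) + (-11/9)·(-39/44) = 1/12 ✓
b·A²c: (-11/9)·(-3/88) = 1/24 ✓; 4 stages ⇒ order 4.

4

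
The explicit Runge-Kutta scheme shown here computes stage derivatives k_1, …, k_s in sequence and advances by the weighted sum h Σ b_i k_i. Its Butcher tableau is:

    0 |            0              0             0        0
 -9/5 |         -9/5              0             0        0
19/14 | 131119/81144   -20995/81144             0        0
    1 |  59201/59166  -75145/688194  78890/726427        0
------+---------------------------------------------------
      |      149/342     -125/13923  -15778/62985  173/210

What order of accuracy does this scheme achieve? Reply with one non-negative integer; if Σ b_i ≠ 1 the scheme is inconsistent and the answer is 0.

4

b = (149/342, -125/13923, -15778/62985, 173/210)
c = (0, -9/5, 19/14, 1)
Ac = (0, 0, 4199/9016, 119/346)
Σ b_i: 149/342·1 + (-125/13923)·1 + (-15778/62985)·1 + 173/210·1 = 1 ✓
b·c: (-125/13923)·(-9/5) + (-15778/62985)·19/14 + 173/210·1 = 1/2 ✓
b·c²: (-125/13923)·81/25 + (-15778/62985)·361/196 + 173/210·1 = 1/3 ✓
b·Ac: (-15778/62985)·4199/9016 + 173/210·119/346 = 1/6 ✓
b·c³: (-125/13923)·(-729/125) + (-15778/62985)·6859/2744 + 173/210·1 = 1/4 ✓
b·(c∘Ac): (-15778/62985)·79781/126224 + 173/210·119/346 = 1/8 ✓
b·Ac²: (-15778/62985)·(-37791/45080) + 173/210·(-133/865) = 1/12 ✓
b·A²c: 173/210·35/692 = 1/24 ✓; 4 stages ⇒ order 4.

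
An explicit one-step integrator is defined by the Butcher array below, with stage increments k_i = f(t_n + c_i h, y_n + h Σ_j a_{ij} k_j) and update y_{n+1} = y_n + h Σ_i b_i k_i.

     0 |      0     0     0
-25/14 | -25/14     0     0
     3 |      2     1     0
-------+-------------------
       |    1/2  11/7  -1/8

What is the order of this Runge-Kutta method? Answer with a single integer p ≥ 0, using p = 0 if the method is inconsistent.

b = (1/2, 11/7, -1/8)
c = (0, -25/14, 3)
Ac = (0, 0, -25/14)
Σ b_i: 1/2·1 + 11/7·1 + (-1/8)·1 = 109/56 ≠ 1 ⇒ order 0.

0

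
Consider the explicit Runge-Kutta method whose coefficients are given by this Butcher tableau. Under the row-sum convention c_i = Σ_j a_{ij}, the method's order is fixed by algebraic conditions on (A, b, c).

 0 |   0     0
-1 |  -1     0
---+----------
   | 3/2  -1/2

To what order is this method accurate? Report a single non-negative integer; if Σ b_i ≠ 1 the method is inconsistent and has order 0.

2

b = (3/2, -1/2)
c = (0, -1)
Σ b_i: 3/2·1 + (-1/2)·1 = 1 ✓
b·c: (-1/2)·(-1) = 1/2 ✓; 2 stages ⇒ order 2.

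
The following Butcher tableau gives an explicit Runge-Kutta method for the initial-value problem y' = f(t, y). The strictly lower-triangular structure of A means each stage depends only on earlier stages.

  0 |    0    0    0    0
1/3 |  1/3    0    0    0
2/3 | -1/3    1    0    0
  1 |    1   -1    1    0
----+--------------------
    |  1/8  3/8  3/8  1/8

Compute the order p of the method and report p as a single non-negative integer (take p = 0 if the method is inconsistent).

4

b = (1/8, 3/8, 3/8, 1/8)
c = (0, 1/3, 2/3, 1)
Ac = (0, 0, 1/3, 1/3)
Σ b_i: 1/8·1 + 3/8·1 + 3/8·1 + 1/8·1 = 1 ✓
b·c: 3/8·1/3 + 3/8·2/3 + 1/8·1 = 1/2 ✓
b·c²: 3/8·1/9 + 3/8·4/9 + 1/8·1 = 1/3 ✓
b·Ac: 3/8·1/3 + 1/8·1/3 = 1/6 ✓
b·c³: 3/8·1/27 + 3/8·8/27 + 1/8·1 = 1/4 ✓
b·(c∘Ac): 3/8·2/9 + 1/8·1/3 = 1/8 ✓
b·Ac²: 3/8·1/9 + 1/8·1/3 = 1/12 ✓
b·A²c: 1/8·1/3 = 1/24 ✓; 4 stages ⇒ order 4.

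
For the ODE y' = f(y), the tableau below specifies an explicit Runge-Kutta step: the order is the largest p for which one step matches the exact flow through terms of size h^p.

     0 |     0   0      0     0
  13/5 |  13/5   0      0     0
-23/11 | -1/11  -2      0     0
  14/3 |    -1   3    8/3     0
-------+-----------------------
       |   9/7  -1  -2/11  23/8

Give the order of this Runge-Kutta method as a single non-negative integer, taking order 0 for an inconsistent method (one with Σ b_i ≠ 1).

b = (9/7, -1, -2/11, 23/8)
c = (0, 13/5, -23/11, 14/3)
Ac = (0, 0, -26/5, 367/165)
Σ b_i: 9/7·1 + (-1)·1 + (-2/11)·1 + 23/8·1 = 1835/616 ≠ 1 ⇒ order 0.

0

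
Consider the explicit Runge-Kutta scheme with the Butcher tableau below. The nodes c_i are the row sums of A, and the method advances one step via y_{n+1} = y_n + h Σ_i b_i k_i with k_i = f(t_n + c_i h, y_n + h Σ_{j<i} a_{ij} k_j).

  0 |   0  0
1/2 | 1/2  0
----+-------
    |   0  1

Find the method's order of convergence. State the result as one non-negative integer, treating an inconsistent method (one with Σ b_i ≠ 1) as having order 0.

2

b = (0, 1)
c = (0, 1/2)
Σ b_i: 1·1 = 1 ✓
b·c: 1·1/2 = 1/2 ✓; 2 stages ⇒ order 2.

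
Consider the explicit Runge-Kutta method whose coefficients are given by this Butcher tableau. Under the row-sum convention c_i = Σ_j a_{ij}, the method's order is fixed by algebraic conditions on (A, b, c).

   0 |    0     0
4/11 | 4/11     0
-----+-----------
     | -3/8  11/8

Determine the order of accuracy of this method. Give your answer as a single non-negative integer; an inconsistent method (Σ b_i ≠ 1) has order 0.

2

b = (-3/8, 11/8)
c = (0, 4/11)
Σ b_i: (-3/8)·1 + 11/8·1 = 1 ✓
b·c: 11/8·4/11 = 1/2 ✓; 2 stages ⇒ order 2.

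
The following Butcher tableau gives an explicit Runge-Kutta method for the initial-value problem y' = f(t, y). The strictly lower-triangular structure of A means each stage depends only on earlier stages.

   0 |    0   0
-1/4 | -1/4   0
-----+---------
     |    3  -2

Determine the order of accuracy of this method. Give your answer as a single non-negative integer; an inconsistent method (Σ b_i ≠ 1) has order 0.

b = (3, -2)
c = (0, -1/4)
Σ b_i: 3·1 + (-2)·1 = 1 ✓
b·c: (-2)·(-1/4) = 1/2 ✓; 2 stages ⇒ order 2.

2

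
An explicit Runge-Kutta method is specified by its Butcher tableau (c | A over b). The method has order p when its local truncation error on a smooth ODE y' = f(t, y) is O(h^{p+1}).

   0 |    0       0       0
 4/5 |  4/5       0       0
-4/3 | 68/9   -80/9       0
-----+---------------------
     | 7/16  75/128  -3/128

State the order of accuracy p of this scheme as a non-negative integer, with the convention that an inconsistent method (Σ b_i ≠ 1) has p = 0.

b = (7/16, 75/128, -3/128)
c = (0, 4/5, -4/3)
Ac = (0, 0, -64/9)
Σ b_i: 7/16·1 + 75/128·1 + (-3/128)·1 = 1 ✓
b·c: 75/128·4/5 + (-3/128)·(-4/3) = 1/2 ✓
b·c²: 75/128·16/25 + (-3/128)·16/9 = 1/3 ✓
b·Ac: (-3/128)·(-64/9) = 1/6 ✓; 3 stages ⇒ order 3.

3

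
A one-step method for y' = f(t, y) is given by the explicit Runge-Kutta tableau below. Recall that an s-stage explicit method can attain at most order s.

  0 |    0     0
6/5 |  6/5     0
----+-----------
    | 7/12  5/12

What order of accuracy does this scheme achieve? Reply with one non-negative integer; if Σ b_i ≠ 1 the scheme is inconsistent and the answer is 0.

2

b = (7/12, 5/12)
c = (0, 6/5)
Σ b_i: 7/12·1 + 5/12·1 = 1 ✓
b·c: 5/12·6/5 = 1/2 ✓; 2 stages ⇒ order 2.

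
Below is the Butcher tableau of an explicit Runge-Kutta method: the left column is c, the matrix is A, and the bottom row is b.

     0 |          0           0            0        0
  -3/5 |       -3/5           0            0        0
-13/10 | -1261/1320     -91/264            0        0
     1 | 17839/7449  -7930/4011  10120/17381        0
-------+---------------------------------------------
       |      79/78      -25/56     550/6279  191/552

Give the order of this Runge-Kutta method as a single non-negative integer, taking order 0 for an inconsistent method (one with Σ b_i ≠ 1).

b = (79/78, -25/56, 550/6279, 191/552)
c = (0, -3/5, -13/10, 1)
Ac = (0, 0, 91/440, 82/191)
Σ b_i: 79/78·1 + (-25/56)·1 + 550/6279·1 + 191/552·1 = 1 ✓
b·c: (-25/56)·(-3/5) + 550/6279·(-13/10) + 191/552·1 = 1/2 ✓
b·c²: (-25/56)·9/25 + 550/6279·169/100 + 191/552·1 = 1/3 ✓
b·Ac: 550/6279·91/440 + 191/552·82/191 = 1/6 ✓
b·c³: (-25/56)·(-27/125) + 550/6279·(-2197/1000) + 191/552·1 = 1/4 ✓
b·(c∘Ac): 550/6279·(-1183/4400) + 191/552·82/191 = 1/8 ✓
b·Ac²: 550/6279·(-273/2200) + 191/552·52/191 = 1/12 ✓
b·A²c: 191/552·23/191 = 1/24 ✓; 4 stages ⇒ order 4.

4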